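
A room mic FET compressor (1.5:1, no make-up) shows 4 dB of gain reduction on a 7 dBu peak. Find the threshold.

-5 dBu

Gain reduction = 7 − 3 = 4 dB; output overshoot = GR / (R − 1) = 4 / 0.5 = 8 dB.
Threshold = output − output overshoot = 3 − 8 = -5 dBu.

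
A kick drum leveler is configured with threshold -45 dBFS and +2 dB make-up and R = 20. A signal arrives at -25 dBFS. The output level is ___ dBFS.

-42 dBFS

The input is 20 dB above the -45 dBFS threshold.
At 20:1 the overshoot is divided by 20, leaving 1 dB above threshold.
Output = -45 + 1 = -44 dBFS; make-up adds 2 dB, giving -42 dBFS.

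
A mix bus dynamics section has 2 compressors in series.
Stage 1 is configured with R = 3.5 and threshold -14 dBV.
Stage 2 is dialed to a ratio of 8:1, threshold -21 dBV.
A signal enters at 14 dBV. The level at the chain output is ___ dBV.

-19.125 dBV

Stage 1: 14 dBV is 28 dB over -14 dBV; at 3.5:1 that becomes 8 dB over, giving -6 dBV.
Stage 2: 15 dB above -21 dBV, reduced 8:1 to 1.875 dB above → -19.125 dBV.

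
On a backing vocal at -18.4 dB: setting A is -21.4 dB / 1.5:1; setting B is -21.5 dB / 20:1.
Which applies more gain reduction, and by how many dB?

B, by 1.945 dB

A: overshoot 3 dB → output overshoot 2 dB → GR 1 dB.
B: overshoot 3.1 dB → output overshoot 0.155 dB → GR 2.945 dB.
Difference: 1.945 dB in favour of B.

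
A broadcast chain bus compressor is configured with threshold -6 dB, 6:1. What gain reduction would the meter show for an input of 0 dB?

The signal is 6 dB above threshold.
At 6:1, output sits 6/6 = 1 dB above threshold.
So the signal is attenuated by 6 − 1 = 5 dB.

5 dB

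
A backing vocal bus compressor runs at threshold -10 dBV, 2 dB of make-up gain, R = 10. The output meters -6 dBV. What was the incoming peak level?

Remove make-up: -6 − 2 = -8 dBV.
The compressed level sits -8 − (-10) = 2 dB over threshold.
Input overshoot = R × output overshoot = 20 dB → input = -10 + 20 = 10 dBV.

10 dBV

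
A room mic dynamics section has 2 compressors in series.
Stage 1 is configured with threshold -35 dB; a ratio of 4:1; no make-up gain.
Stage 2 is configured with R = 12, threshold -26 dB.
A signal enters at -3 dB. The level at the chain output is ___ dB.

Stage 1: -3 dB is 32 dB over -35 dB; at 4:1 that becomes 8 dB over, giving -27 dB.
Stage 2: below threshold (-27 ≤ -26); passes unchanged; output -27 dB.

-27 dB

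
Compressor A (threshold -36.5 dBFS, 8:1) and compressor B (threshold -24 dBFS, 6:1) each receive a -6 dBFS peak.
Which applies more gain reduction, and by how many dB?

A, by 11.6875 dB

A: GR = 30.5 − 30.5/8 = 26.6875 dB.
B: GR = 18 − 18/6 = 15 dB.
A applies 11.6875 dB more gain reduction.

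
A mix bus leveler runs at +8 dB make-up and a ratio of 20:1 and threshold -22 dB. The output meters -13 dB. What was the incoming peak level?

-2 dB

Before make-up, the level was -13 − 8 = -21 dB.
That's 1 dB above the -22 dB threshold.
Undo the ratio: input overshoot = 1 × 20 = 20 dB, giving input = -2 dB.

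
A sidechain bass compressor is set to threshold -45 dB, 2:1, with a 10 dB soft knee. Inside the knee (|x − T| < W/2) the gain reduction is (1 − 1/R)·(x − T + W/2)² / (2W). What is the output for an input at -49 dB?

x − T + W/2 = -49 − (-45) + 5 = 1.
GR = (1 − 1/2) × 1² / 20 = 0.5 × 1 / 20 = 0.025 dB.
Output = -49 − 0.025 = -49.025 dB.

-49.025 dB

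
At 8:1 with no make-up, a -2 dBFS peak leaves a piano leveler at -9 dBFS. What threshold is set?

Gain reduction = -2 − (-9) = 7 dB; output overshoot = GR / (R − 1) = 7 / 7 = 1 dB.
Threshold = output − output overshoot = -9 − 1 = -10 dBFS.

-10 dBFS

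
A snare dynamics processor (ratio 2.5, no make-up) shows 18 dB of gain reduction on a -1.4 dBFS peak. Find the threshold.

Input is 30 dB above T (since output overshoot × R = input overshoot: (-19.4 − T)·2.5 = -1.4 − T gives T = -31.4 dBFS).
Check: -31.4 + (-1.4 − (-31.4))/2.5 = -31.4 + 12 = -19.4 dBFS. ✓

-31.4 dBFS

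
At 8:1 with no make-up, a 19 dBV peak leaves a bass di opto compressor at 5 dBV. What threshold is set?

3 dBV

Gain reduction = 19 − 5 = 14 dB; output overshoot = GR / (R − 1) = 14 / 7 = 2 dB.
Threshold = output − output overshoot = 5 − 2 = 3 dBV.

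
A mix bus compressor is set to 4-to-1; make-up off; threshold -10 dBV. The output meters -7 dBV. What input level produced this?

2 dBV

Post-compression overshoot = -7 − (-10) = 3 dB.
Input overshoot = R × output overshoot = 12 dB → input = -10 + 12 = 2 dBV.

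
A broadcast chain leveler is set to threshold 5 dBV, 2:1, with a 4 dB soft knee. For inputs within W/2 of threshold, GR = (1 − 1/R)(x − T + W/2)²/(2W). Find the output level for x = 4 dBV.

x − T + W/2 = 4 − 5 + 2 = 1.
GR = (1 − 1/2) × 1² / 8 = 0.5 × 1 / 8 = 0.0625 dB.
Output = 4 − 0.0625 = 3.9375 dBV.

3.9375 dBV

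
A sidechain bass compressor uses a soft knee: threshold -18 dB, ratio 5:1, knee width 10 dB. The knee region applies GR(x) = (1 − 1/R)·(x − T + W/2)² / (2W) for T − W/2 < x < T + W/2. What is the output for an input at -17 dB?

-18.44 dB

x − T + W/2 = -17 − (-18) + 5 = 6.
GR = (1 − 1/5) × 6² / 20 = 0.8 × 36 / 20 = 1.44 dB.
Output = -17 − 1.44 = -18.44 dB.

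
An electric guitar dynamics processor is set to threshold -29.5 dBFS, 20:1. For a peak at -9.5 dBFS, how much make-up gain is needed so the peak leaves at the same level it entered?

19 dB

Without make-up, output = threshold + overshoot/20 = -29.5 + 1 = -28.5 dBFS.
Gap to target: 19 dB.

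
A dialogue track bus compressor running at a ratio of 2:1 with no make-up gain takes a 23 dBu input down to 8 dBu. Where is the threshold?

Input is 30 dB above T (since output overshoot × R = input overshoot: (8 − T)·2 = 23 − T gives T = -7 dBu).
Check: -7 + (23 − (-7))/2 = -7 + 15 = 8 dBu. ✓

-7 dBu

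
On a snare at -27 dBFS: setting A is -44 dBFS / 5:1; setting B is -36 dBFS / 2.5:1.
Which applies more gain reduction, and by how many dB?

A, by 8.2 dB

A: overshoot 17 dB → output overshoot 3.4 dB → GR 13.6 dB.
B: overshoot 9 dB → output overshoot 3.6 dB → GR 5.4 dB.
A applies 8.2 dB more gain reduction.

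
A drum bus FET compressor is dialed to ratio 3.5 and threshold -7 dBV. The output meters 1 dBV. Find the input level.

The compressed level sits 1 − (-7) = 8 dB over threshold.
Undo the ratio: input overshoot = 8 × 3.5 = 28 dB, giving input = 21 dBV.

21 dBV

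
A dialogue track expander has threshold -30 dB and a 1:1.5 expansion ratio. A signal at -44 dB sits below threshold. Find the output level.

The input is 14 dB below the -30 dB threshold.
A 1:1.5 expander multiplies undershoot by 1.5: 14 × 1.5 = 21 dB below threshold.
Output = -30 − 21 = -51 dB.

-51 dB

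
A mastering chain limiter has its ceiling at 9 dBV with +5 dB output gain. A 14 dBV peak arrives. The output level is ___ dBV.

14 dBV

At ∞:1, everything above 9 dBV is held at the ceiling.
Output gain then adds 5 dB: 9 + 5 = 14 dBV.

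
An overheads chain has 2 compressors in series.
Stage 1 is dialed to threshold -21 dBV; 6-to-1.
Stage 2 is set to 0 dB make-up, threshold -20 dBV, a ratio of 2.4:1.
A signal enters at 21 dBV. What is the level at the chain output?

-17.5 dBV

Stage 1: 21 dBV is 42 dB over -21 dBV; at 6:1 that becomes 7 dB over, giving -14 dBV.
Stage 2: -14 dBV is 6 dB over -20 dBV; at 2.4:1 that becomes 2.5 dB over, giving -17.5 dBV.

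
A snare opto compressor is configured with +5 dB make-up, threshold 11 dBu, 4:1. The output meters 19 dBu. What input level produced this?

23 dBu

Before make-up, the level was 19 − 5 = 14 dBu.
The compressed level sits 14 − 11 = 3 dB over threshold.
Undo the ratio: input overshoot = 3 × 4 = 12 dB, giving input = 23 dBu.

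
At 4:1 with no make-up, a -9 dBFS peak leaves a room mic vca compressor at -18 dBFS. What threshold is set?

-21 dBFS

Gain reduction = -9 − (-18) = 9 dB; output overshoot = GR / (R − 1) = 9 / 3 = 3 dB.
Threshold = output − output overshoot = -18 − 3 = -21 dBFS.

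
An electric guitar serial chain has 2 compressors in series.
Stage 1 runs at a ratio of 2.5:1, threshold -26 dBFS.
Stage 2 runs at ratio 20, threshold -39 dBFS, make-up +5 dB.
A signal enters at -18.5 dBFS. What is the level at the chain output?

-33.2 dBFS

Stage 1: 7.5 dB above -26 dBFS, reduced 2.5:1 to 3 dB above → -23 dBFS.
Stage 2: 16 dB above -39 dBFS, reduced 20:1 to 0.8 dB above → -38.2 dBFS; +5 dB make-up → -33.2 dBFS.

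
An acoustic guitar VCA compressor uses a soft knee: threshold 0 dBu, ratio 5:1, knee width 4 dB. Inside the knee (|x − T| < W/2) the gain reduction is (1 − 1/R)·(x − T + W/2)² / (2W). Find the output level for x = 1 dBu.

x − T + W/2 = 1 − 0 + 2 = 3.
GR = (1 − 1/5) × 3² / 8 = 0.8 × 9 / 8 = 0.9 dB.
Output = 1 − 0.9 = 0.1 dBu.

0.1 dBu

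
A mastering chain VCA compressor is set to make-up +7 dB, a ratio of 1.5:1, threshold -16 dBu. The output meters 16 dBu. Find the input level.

Remove make-up: 16 − 7 = 9 dBu.
The compressed level sits 9 − (-16) = 25 dB over threshold.
Undo the ratio: input overshoot = 25 × 1.5 = 37.5 dB, giving input = 21.5 dBu.

21.5 dBu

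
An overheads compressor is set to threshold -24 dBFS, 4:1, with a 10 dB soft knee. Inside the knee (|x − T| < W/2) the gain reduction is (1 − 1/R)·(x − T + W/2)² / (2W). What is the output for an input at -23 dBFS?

-24.35 dBFS

x − T + W/2 = -23 − (-24) + 5 = 6.
GR = (1 − 1/4) × 6² / 20 = 0.75 × 36 / 20 = 1.35 dB.
Output = -23 − 1.35 = -24.35 dBFS.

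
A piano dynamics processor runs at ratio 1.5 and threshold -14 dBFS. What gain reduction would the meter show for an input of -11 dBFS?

Overshoot = -11 − (-14) = 3 dB.
At 1.5:1, output sits 3/1.5 = 2 dB above threshold.
So the signal is attenuated by 3 − 2 = 1 dB.

1 dB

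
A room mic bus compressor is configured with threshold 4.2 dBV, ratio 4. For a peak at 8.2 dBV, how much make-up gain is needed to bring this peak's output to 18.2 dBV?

13 dB

Without make-up, output = threshold + overshoot/4 = 4.2 + 1 = 5.2 dBV.
Gap to target: 13 dB.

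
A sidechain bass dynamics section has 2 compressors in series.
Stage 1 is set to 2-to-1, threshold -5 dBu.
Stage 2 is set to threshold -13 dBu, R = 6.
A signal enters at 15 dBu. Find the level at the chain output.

Stage 1: 20 dB above -5 dBu, reduced 2:1 to 10 dB above → 5 dBu.
Stage 2: overshoot 18 dB → 18/6 = 3 dB → -10 dBu.

-10 dBu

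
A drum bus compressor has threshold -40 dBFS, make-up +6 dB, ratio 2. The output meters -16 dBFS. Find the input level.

Before make-up, the level was -16 − 6 = -22 dBFS.
The compressed level sits -22 − (-40) = 18 dB over threshold.
Undo the ratio: input overshoot = 18 × 2 = 36 dB, giving input = -4 dBFS.

-4 dBFS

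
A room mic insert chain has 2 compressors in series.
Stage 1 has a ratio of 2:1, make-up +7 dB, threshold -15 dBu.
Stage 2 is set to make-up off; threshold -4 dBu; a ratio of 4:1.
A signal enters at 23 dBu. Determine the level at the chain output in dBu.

-0.25 dBu

Stage 1: overshoot 38 dB → 38/2 = 19 dB → 4 dBu; +7 dB make-up → 11 dBu.
Stage 2: overshoot 15 dB → 15/4 = 3.75 dB → -0.25 dBu.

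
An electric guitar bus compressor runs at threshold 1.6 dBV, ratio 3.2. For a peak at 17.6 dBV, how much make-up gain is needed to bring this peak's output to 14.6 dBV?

8 dB

Overshoot 16 dB → 16/3.2 = 5 dB after compression, so the compressed level is 1.6 + 5 = 6.6 dBV.
Make-up = target − compressed = 14.6 − 6.6 = 8 dB.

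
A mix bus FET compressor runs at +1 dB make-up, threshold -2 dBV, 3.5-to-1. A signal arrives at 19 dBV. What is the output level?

5 dBV

19 dBV sits 21 dB over threshold.
At 3.5:1 the overshoot is divided by 3.5, leaving 6 dB above threshold.
So the level is -2 + 6 = 4 dBV; make-up adds 1 dB, giving 5 dBV.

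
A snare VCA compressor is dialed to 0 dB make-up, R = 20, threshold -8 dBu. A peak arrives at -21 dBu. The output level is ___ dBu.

-21 dBu

-21 dBu is 13 dB below the -8 dBu threshold, so no gain reduction is applied.
Output = input = -21 dBu.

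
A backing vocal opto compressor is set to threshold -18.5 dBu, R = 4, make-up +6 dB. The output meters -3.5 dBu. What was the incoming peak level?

17.5 dBu

Before make-up, the level was -3.5 − 6 = -9.5 dBu.
The compressed level sits -9.5 − (-18.5) = 9 dB over threshold.
Before 4:1 compression the overshoot was 9 × 4 = 36 dB, so input = -18.5 + 36 = 17.5 dBu.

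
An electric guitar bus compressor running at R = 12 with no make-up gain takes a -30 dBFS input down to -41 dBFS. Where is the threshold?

-42 dBFS

Let T be the threshold. Output overshoot = (input overshoot)/R, so -41 − T = (-30 − T)/12.
12·(-41 − T) = -30 − T → 11·T = -492 − (-30) = -462.
T = -462/11 = -42 dBFS.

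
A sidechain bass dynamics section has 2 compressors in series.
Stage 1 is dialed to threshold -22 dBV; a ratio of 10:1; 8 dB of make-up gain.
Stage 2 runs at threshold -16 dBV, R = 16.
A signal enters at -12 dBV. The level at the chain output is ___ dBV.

Stage 1: overshoot 10 dB → 10/10 = 1 dB → -21 dBV; +8 dB make-up → -13 dBV.
Stage 2: -13 dBV is 3 dB over -16 dBV; at 16:1 that becomes 0.1875 dB over, giving -15.8125 dBV.

-15.8125 dBV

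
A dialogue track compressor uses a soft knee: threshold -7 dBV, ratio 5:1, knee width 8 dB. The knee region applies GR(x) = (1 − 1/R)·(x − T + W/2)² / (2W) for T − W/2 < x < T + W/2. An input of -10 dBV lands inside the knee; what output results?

-10.05 dBV

x − T + W/2 = -10 − (-7) + 4 = 1.
GR = (1 − 1/5) × 1² / 16 = 0.8 × 1 / 16 = 0.05 dB.
Output = -10 − 0.05 = -10.05 dBV.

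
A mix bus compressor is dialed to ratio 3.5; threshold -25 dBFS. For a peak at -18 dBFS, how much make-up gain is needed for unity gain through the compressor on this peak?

5 dB

Overshoot 7 dB → 7/3.5 = 2 dB after compression, so the compressed level is -25 + 2 = -23 dBFS.
Make-up = target − compressed = -18 − (-23) = 5 dB.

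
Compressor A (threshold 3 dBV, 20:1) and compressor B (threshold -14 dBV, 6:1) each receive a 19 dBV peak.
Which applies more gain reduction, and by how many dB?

A: overshoot 16 dB → output overshoot 0.8 dB → GR 15.2 dB.
B: overshoot 33 dB → output overshoot 5.5 dB → GR 27.5 dB.
B reduces 12.3 dB more.

B, by 12.3 dB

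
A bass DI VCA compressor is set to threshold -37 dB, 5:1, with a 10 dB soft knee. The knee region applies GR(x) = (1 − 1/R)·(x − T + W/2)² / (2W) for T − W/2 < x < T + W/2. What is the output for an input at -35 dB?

x − T + W/2 = -35 − (-37) + 5 = 7.
GR = (1 − 1/5) × 7² / 20 = 0.8 × 49 / 20 = 1.96 dB.
Output = -35 − 1.96 = -36.96 dB.

-36.96 dB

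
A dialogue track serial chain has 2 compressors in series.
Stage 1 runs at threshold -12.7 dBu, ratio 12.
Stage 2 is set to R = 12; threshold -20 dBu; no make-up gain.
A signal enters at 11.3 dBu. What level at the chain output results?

-19.225 dBu

Stage 1: overshoot 24 dB → 24/12 = 2 dB → -10.7 dBu.
Stage 2: -10.7 dBu is 9.3 dB over -20 dBu; at 12:1 that becomes 0.775 dB over, giving -19.225 dBu.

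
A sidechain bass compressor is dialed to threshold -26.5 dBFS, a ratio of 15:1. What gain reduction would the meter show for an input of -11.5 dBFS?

-11.5 dBFS exceeds the threshold by 15 dB.
After 15:1 compression the overshoot becomes 15/15 = 1 dB.
Gain reduction = 15 − 1 = 14 dB.

14 dB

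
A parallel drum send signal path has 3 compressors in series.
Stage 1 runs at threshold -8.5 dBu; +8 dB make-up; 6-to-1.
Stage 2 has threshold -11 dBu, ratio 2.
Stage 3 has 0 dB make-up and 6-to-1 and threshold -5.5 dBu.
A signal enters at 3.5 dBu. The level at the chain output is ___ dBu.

Stage 1: overshoot 12 dB → 12/6 = 2 dB → -6.5 dBu; +8 dB make-up → 1.5 dBu.
Stage 2: overshoot 12.5 dB → 12.5/2 = 6.25 dB → -4.75 dBu.
Stage 3: -4.75 dBu is 0.75 dB over -5.5 dBu; at 6:1 that becomes 0.125 dB over, giving -5.375 dBu.

-5.375 dBu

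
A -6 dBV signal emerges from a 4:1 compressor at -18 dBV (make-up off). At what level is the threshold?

-22 dBV

Gain reduction = -6 − (-18) = 12 dB; output overshoot = GR / (R − 1) = 12 / 3 = 4 dB.
Threshold = output − output overshoot = -18 − 4 = -22 dBV.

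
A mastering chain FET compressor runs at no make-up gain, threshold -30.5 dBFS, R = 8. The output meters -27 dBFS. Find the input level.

Post-compression overshoot = -27 − (-30.5) = 3.5 dB.
Undo the ratio: input overshoot = 3.5 × 8 = 28 dB, giving input = -2.5 dBFS.

-2.5 dBFS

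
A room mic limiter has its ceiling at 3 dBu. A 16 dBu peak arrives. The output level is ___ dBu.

3 dBu

A brickwall limiter is an ∞:1 compressor: any input above the ceiling is clamped to 3 dBu.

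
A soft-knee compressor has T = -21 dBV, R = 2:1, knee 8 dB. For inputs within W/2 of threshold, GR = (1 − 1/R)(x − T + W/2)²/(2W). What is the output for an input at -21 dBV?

x − T + W/2 = -21 − (-21) + 4 = 4.
GR = (1 − 1/2) × 4² / 16 = 0.5 × 16 / 16 = 0.5 dB.
Output = -21 − 0.5 = -21.5 dBV.

-21.5 dBV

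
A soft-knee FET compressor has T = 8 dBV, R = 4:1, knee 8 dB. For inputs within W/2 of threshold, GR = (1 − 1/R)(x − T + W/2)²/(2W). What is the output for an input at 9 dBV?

x − T + W/2 = 9 − 8 + 4 = 5.
GR = (1 − 1/4) × 5² / 16 = 0.75 × 25 / 16 = 1.171875 dB.
Output = 9 − 1.171875 = 7.828125 dBV.

7.828125 dBV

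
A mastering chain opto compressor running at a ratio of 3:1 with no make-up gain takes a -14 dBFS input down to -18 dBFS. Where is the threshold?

-20 dBFS

Gain reduction = -14 − (-18) = 4 dB; output overshoot = GR / (R − 1) = 4 / 2 = 2 dB.
Threshold = output − output overshoot = -18 − 2 = -20 dBFS.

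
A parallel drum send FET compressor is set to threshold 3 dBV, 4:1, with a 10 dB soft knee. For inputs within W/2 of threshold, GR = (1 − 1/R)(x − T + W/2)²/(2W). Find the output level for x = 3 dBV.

2.0625 dBV

x − T + W/2 = 3 − 3 + 5 = 5.
GR = (1 − 1/4) × 5² / 20 = 0.75 × 25 / 20 = 0.9375 dB.
Output = 3 − 0.9375 = 2.0625 dBV.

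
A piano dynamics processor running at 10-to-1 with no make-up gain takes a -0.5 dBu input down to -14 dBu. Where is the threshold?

-15.5 dBu

Input is 15 dB above T (since output overshoot × R = input overshoot: (-14 − T)·10 = -0.5 − T gives T = -15.5 dBu).
Check: -15.5 + (-0.5 − (-15.5))/10 = -15.5 + 1.5 = -14 dBu. ✓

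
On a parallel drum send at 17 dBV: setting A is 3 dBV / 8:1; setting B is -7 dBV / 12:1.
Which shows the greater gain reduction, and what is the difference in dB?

A: 14 dB over, compressed to 1.75 dB over, so 12.25 dB of GR.
B: 24 dB over, compressed to 2 dB over, so 22 dB of GR.
Difference: 9.75 dB in favour of B.

B, by 9.75 dB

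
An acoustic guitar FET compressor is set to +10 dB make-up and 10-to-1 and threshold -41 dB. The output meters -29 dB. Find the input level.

-21 dB

Remove make-up: -29 − 10 = -39 dB.
Post-compression overshoot = -39 − (-41) = 2 dB.
Undo the ratio: input overshoot = 2 × 10 = 20 dB, giving input = -21 dB.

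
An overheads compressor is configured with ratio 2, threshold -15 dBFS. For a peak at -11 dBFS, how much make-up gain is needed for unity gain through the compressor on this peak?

Without make-up, output = threshold + overshoot/2 = -15 + 2 = -13 dBFS.
Gap to target: 2 dB.

2 dB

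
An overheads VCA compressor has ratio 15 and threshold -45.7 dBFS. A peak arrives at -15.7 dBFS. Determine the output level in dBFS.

-43.7 dBFS

The input is 30 dB above the -45.7 dBFS threshold.
The 30 dB excess becomes 2 dB after 15:1 reduction.
So the level is -45.7 + 2 = -43.7 dBFS.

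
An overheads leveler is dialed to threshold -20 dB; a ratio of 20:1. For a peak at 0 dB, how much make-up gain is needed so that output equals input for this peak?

19 dB

Without make-up, output = threshold + overshoot/20 = -20 + 1 = -19 dB.
Gap to target: 19 dB.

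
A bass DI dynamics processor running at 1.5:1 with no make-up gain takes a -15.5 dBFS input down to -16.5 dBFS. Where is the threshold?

-18.5 dBFS

Input is 3 dB above T (since output overshoot × R = input overshoot: (-16.5 − T)·1.5 = -15.5 − T gives T = -18.5 dBFS).
Check: -18.5 + (-15.5 − (-18.5))/1.5 = -18.5 + 2 = -16.5 dBFS. ✓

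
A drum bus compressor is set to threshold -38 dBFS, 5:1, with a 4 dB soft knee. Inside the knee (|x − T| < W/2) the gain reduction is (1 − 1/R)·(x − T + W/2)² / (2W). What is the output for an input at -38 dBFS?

-38.4 dBFS

x − T + W/2 = -38 − (-38) + 2 = 2.
GR = (1 − 1/5) × 2² / 8 = 0.8 × 4 / 8 = 0.4 dB.
Output = -38 − 0.4 = -38.4 dBFS.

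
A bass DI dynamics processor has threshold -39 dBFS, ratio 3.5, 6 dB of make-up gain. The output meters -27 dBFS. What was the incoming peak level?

-18 dBFS

Stripping the +6 dB make-up gives -33 dBFS at the gain stage.
The compressed level sits -33 − (-39) = 6 dB over threshold.
Input overshoot = R × output overshoot = 21 dB → input = -39 + 21 = -18 dBFS.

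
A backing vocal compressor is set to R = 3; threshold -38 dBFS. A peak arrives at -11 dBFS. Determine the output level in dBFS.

-11 dBFS sits 27 dB over threshold.
At 3:1 the overshoot is divided by 3, leaving 9 dB above threshold.
So the level is -38 + 9 = -29 dBFS.

-29 dBFS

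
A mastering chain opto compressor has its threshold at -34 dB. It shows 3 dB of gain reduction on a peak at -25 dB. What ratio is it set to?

Input overshoot = -25 − (-34) = 9 dB.
Output overshoot = 9 − 3 = 6 dB.
Ratio = input overshoot / output overshoot = 9 / 6 = 1.5.

1.5:1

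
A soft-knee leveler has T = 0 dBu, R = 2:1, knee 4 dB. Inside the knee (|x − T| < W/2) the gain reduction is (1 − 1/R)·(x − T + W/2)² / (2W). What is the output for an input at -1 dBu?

-1.0625 dBu

x − T + W/2 = -1 − 0 + 2 = 1.
GR = (1 − 1/2) × 1² / 8 = 0.5 × 1 / 8 = 0.0625 dB.
Output = -1 − 0.0625 = -1.0625 dBu.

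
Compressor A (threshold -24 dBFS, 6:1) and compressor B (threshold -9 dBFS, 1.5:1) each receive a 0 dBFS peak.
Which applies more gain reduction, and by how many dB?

A, by 17 dB

A: overshoot 24 dB → output overshoot 4 dB → GR 20 dB.
B: overshoot 9 dB → output overshoot 6 dB → GR 3 dB.
Difference: 17 dB in favour of A.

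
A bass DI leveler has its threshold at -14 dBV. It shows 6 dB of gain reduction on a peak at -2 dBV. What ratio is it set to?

2:1

Input overshoot = -2 − (-14) = 12 dB.
Output overshoot = 12 − 6 = 6 dB.
Ratio = input overshoot / output overshoot = 12 / 6 = 2.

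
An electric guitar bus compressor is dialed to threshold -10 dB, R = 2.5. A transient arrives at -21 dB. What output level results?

-21 dB is 11 dB below the -10 dB threshold, so no gain reduction is applied.
Output = input = -21 dB.

-21 dB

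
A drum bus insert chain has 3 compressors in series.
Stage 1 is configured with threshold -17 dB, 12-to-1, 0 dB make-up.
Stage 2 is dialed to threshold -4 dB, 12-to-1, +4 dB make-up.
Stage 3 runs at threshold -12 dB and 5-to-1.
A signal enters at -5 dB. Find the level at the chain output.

-12 dB

Stage 1: overshoot 12 dB → 12/12 = 1 dB → -16 dB.
Stage 2: below threshold (-16 ≤ -4); passes unchanged; make-up brings it to -12 dB.
Stage 3: -12 dB is at or below the -12 dB threshold — no compression; output -12 dB.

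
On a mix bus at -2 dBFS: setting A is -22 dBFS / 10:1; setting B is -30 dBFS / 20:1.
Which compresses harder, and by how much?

B, by 8.6 dB

A: GR = 20 − 20/10 = 18 dB.
B: GR = 28 − 28/20 = 26.6 dB.
B applies 8.6 dB more gain reduction.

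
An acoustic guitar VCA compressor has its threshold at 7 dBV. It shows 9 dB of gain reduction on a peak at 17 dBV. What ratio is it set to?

10:1

Input overshoot = 17 − 7 = 10 dB.
Output overshoot = 10 − 9 = 1 dB.
Ratio = input overshoot / output overshoot = 10 / 1 = 10.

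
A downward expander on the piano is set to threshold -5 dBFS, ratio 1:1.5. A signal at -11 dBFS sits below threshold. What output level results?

Undershoot = (-5) − (-11) = 6 dB.
At 1:1.5, that expands to 9 dB under threshold.
Output = -5 − 9 = -14 dBFS.

-14 dBFS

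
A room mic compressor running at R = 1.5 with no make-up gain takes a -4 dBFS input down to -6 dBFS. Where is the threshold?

-10 dBFS

Gain reduction = -4 − (-6) = 2 dB; output overshoot = GR / (R − 1) = 2 / 0.5 = 4 dB.
Threshold = output − output overshoot = -6 − 4 = -10 dBFS.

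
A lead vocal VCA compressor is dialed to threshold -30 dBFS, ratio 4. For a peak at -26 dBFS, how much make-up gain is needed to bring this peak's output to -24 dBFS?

Overshoot 4 dB → 4/4 = 1 dB after compression, so the compressed level is -30 + 1 = -29 dBFS.
Make-up = target − compressed = -24 − (-29) = 5 dB.

5 dB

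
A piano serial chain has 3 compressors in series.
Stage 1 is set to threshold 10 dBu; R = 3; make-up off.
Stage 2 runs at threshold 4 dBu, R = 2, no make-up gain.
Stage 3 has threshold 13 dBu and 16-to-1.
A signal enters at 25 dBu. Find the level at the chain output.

Stage 1: 15 dB above 10 dBu, reduced 3:1 to 5 dB above → 15 dBu.
Stage 2: 15 dBu is 11 dB over 4 dBu; at 2:1 that becomes 5.5 dB over, giving 9.5 dBu.
Stage 3: below threshold (9.5 ≤ 13); passes unchanged; output 9.5 dBu.

9.5 dBu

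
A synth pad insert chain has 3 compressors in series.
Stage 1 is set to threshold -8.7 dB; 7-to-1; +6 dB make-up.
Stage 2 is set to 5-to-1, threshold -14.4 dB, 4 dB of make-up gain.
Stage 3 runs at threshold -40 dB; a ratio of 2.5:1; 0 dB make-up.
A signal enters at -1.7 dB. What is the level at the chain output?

-27.144 dB

Stage 1: overshoot 7 dB → 7/7 = 1 dB → -7.7 dB; +6 dB make-up → -1.7 dB.
Stage 2: -1.7 dB is 12.7 dB over -14.4 dB; at 5:1 that becomes 2.54 dB over, giving -11.86 dB; +4 dB make-up → -7.86 dB.
Stage 3: 32.14 dB above -40 dB, reduced 2.5:1 to 12.856 dB above → -27.144 dB.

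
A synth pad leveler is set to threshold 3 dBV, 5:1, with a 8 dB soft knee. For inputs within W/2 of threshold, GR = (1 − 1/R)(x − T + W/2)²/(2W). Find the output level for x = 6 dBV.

x − T + W/2 = 6 − 3 + 4 = 7.
GR = (1 − 1/5) × 7² / 16 = 0.8 × 49 / 16 = 2.45 dB.
Output = 6 − 2.45 = 3.55 dBV.

3.55 dBV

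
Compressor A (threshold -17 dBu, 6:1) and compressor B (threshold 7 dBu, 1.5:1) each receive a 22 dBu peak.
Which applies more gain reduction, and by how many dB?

A, by 27.5 dB

A: 39 dB over, compressed to 6.5 dB over, so 32.5 dB of GR.
B: 15 dB over, compressed to 10 dB over, so 5 dB of GR.
A applies 27.5 dB more gain reduction.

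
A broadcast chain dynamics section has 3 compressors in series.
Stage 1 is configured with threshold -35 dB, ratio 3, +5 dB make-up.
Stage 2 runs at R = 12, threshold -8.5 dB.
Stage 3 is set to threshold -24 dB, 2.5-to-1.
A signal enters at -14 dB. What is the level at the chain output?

Stage 1: 21 dB above -35 dB, reduced 3:1 to 7 dB above → -28 dB; +5 dB make-up → -23 dB.
Stage 2: below threshold (-23 ≤ -8.5); passes unchanged; output -23 dB.
Stage 3: overshoot 1 dB → 1/2.5 = 0.4 dB → -23.6 dB.

-23.6 dB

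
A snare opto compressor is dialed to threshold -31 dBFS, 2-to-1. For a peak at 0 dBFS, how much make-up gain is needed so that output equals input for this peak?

Overshoot 31 dB → 31/2 = 15.5 dB after compression, so the compressed level is -31 + 15.5 = -15.5 dBFS.
Make-up = target − compressed = 0 − (-15.5) = 15.5 dB.

15.5 dB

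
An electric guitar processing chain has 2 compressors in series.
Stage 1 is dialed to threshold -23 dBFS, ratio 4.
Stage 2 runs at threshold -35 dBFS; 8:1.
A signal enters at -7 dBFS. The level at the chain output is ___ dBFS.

Stage 1: -7 dBFS is 16 dB over -23 dBFS; at 4:1 that becomes 4 dB over, giving -19 dBFS.
Stage 2: -19 dBFS is 16 dB over -35 dBFS; at 8:1 that becomes 2 dB over, giving -33 dBFS.

-33 dBFS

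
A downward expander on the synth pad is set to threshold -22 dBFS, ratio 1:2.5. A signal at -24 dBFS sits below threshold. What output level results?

Below threshold, a 1:2.5 expander applies gain = (2.5−1)×(T − x) of attenuation.
(2.5−1) × 2 = 3 dB, so output = -24 − 3 = -27 dBFS.

-27 dBFS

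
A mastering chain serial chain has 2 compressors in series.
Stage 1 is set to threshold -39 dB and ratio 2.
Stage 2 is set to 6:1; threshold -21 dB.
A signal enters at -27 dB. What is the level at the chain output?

-33 dB

Stage 1: -27 dB is 12 dB over -39 dB; at 2:1 that becomes 6 dB over, giving -33 dB.
Stage 2: -33 dB ≤ -21 dB, so stage 2 doesn't engage; output -33 dB.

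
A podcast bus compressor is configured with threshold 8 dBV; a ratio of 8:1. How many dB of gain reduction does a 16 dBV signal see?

The signal is 8 dB above threshold.
A 8:1 ratio leaves 1 dB of that excess.
So the signal is attenuated by 8 − 1 = 7 dB.

7 dB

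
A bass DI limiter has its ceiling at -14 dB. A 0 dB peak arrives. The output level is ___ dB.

-14 dB

At ∞:1, everything above -14 dB is held at the ceiling.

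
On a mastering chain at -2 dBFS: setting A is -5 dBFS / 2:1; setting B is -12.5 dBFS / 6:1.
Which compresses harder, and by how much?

B, by 7.25 dB

A: GR = 3 − 3/2 = 1.5 dB.
B: GR = 10.5 − 10.5/6 = 8.75 dB.
Difference: 7.25 dB in favour of B.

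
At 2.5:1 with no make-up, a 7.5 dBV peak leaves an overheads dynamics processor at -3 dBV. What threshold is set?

Let T be the threshold. Output overshoot = (input overshoot)/R, so -3 − T = (7.5 − T)/2.5.
2.5·(-3 − T) = 7.5 − T → 1.5·T = -7.5 − 7.5 = -15.
T = -15/1.5 = -10 dBV.

-10 dBV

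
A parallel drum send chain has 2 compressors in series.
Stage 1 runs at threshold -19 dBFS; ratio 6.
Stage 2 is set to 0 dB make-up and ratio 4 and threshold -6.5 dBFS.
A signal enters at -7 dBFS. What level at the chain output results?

-17 dBFS

Stage 1: overshoot 12 dB → 12/6 = 2 dB → -17 dBFS.
Stage 2: below threshold (-17 ≤ -6.5); passes unchanged; output -17 dBFS.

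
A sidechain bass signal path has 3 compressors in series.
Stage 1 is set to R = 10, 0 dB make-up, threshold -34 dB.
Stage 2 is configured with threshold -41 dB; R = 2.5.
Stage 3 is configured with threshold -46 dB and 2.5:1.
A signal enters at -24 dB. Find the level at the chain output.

Stage 1: overshoot 10 dB → 10/10 = 1 dB → -33 dB.
Stage 2: 8 dB above -41 dB, reduced 2.5:1 to 3.2 dB above → -37.8 dB.
Stage 3: overshoot 8.2 dB → 8.2/2.5 = 3.28 dB → -42.72 dB.

-42.72 dB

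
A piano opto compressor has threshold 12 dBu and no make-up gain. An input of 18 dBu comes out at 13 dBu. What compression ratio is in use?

6:1

Input overshoot = 18 − 12 = 6 dB; output overshoot = 13 − 12 = 1 dB.
Ratio = 6 / 1 = 6.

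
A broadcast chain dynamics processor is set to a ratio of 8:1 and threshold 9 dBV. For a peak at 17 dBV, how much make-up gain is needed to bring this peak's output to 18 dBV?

Without make-up, output = threshold + overshoot/8 = 9 + 1 = 10 dBV.
Gap to target: 8 dB.

8 dB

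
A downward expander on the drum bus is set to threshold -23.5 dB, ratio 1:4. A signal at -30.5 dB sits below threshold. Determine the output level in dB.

-51.5 dB

Below threshold, a 1:4 expander applies gain = (4−1)×(T − x) of attenuation.
(4−1) × 7 = 21 dB, so output = -30.5 − 21 = -51.5 dB.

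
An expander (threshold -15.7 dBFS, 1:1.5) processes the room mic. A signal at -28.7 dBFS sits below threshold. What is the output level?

Below threshold, a 1:1.5 expander applies gain = (1.5−1)×(T − x) of attenuation.
(1.5−1) × 13 = 6.5 dB, so output = -28.7 − 6.5 = -35.2 dBFS.

-35.2 dBFS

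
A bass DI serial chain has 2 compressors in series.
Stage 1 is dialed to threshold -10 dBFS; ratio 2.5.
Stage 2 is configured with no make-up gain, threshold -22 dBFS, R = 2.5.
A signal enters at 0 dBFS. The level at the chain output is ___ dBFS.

-15.6 dBFS

Stage 1: overshoot 10 dB → 10/2.5 = 4 dB → -6 dBFS.
Stage 2: -6 dBFS is 16 dB over -22 dBFS; at 2.5:1 that becomes 6.4 dB over, giving -15.6 dBFS.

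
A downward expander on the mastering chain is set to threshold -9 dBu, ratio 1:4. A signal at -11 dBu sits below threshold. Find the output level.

The input is 2 dB below the -9 dBu threshold.
A 1:4 expander multiplies undershoot by 4: 2 × 4 = 8 dB below threshold.
Output = -9 − 8 = -17 dBu.

-17 dBu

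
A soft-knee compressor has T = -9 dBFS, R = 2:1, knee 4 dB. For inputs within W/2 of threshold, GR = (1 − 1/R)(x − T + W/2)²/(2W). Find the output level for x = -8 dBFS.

x − T + W/2 = -8 − (-9) + 2 = 3.
GR = (1 − 1/2) × 3² / 8 = 0.5 × 9 / 8 = 0.5625 dB.
Output = -8 − 0.5625 = -8.5625 dBFS.

-8.5625 dBFS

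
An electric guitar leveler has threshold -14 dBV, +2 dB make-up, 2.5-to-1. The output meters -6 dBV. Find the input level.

Before make-up, the level was -6 − 2 = -8 dBV.
Post-compression overshoot = -8 − (-14) = 6 dB.
Input overshoot = R × output overshoot = 15 dB → input = -14 + 15 = 1 dBV.

1 dBV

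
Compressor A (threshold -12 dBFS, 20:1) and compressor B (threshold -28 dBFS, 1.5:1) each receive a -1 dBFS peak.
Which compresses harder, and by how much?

A, by 1.45 dB

A: overshoot 11 dB → output overshoot 0.55 dB → GR 10.45 dB.
B: overshoot 27 dB → output overshoot 18 dB → GR 9 dB.
A reduces 1.45 dB more.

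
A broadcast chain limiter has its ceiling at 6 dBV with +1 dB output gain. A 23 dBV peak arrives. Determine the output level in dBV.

7 dBV

A brickwall limiter is an ∞:1 compressor: any input above the ceiling is clamped to 6 dBV.
Output gain then adds 1 dB: 6 + 1 = 7 dBV.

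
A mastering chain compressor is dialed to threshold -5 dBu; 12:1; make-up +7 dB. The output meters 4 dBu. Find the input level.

Stripping the +7 dB make-up gives -3 dBu at the gain stage.
The compressed level sits -3 − (-5) = 2 dB over threshold.
Input overshoot = R × output overshoot = 24 dB → input = -5 + 24 = 19 dBu.

19 dBu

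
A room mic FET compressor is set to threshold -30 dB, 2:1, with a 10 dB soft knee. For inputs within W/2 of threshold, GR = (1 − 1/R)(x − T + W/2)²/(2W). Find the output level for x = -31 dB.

-31.4 dB

x − T + W/2 = -31 − (-30) + 5 = 4.
GR = (1 − 1/2) × 4² / 20 = 0.5 × 16 / 20 = 0.4 dB.
Output = -31 − 0.4 = -31.4 dB.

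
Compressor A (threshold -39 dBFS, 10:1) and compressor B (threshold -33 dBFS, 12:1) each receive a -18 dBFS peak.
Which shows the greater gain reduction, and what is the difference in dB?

A: GR = 21 − 21/10 = 18.9 dB.
B: GR = 15 − 15/12 = 13.75 dB.
Difference: 5.15 dB in favour of A.

A, by 5.15 dB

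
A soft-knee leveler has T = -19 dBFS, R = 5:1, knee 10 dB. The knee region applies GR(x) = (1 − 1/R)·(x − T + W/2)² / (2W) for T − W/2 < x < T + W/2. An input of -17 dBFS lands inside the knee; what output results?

-18.96 dBFS

x − T + W/2 = -17 − (-19) + 5 = 7.
GR = (1 − 1/5) × 7² / 20 = 0.8 × 49 / 20 = 1.96 dB.
Output = -17 − 1.96 = -18.96 dBFS.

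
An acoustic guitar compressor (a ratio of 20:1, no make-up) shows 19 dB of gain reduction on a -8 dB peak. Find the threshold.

-28 dB

Gain reduction = -8 − (-27) = 19 dB; output overshoot = GR / (R − 1) = 19 / 19 = 1 dB.
Threshold = output − output overshoot = -27 − 1 = -28 dB.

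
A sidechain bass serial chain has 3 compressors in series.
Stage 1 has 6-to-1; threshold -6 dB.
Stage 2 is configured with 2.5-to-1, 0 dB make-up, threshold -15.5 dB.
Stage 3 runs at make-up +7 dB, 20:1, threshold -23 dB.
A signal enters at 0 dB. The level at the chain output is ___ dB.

Stage 1: 6 dB above -6 dB, reduced 6:1 to 1 dB above → -5 dB.
Stage 2: overshoot 10.5 dB → 10.5/2.5 = 4.2 dB → -11.3 dB.
Stage 3: -11.3 dB is 11.7 dB over -23 dB; at 20:1 that becomes 0.585 dB over, giving -22.415 dB; +7 dB make-up → -15.415 dB.

-15.415 dB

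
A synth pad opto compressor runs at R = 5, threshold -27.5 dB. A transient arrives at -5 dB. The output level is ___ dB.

-5 dB sits 22.5 dB over threshold.
At 5:1 the overshoot is divided by 5, leaving 4.5 dB above threshold.
So the level is -27.5 + 4.5 = -23 dB.

-23 dB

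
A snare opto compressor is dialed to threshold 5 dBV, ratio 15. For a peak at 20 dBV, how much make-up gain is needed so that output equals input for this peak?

Overshoot 15 dB → 15/15 = 1 dB after compression, so the compressed level is 5 + 1 = 6 dBV.
Make-up = target − compressed = 20 − 6 = 14 dB.

14 dB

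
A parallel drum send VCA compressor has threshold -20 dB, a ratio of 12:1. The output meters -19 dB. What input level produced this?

The compressed level sits -19 − (-20) = 1 dB over threshold.
Undo the ratio: input overshoot = 1 × 12 = 12 dB, giving input = -8 dB.

-8 dB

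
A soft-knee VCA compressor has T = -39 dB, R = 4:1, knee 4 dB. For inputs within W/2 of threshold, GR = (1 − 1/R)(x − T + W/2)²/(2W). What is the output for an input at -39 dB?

-39.375 dB

x − T + W/2 = -39 − (-39) + 2 = 2.
GR = (1 − 1/4) × 2² / 8 = 0.75 × 4 / 8 = 0.375 dB.
Output = -39 − 0.375 = -39.375 dB.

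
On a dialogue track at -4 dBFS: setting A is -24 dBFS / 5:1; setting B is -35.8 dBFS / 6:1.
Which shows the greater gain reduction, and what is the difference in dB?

B, by 10.5 dB

A: overshoot 20 dB → output overshoot 4 dB → GR 16 dB.
B: overshoot 31.8 dB → output overshoot 5.3 dB → GR 26.5 dB.
B reduces 10.5 dB more.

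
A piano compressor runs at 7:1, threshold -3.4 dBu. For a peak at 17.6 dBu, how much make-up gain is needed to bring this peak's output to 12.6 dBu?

13 dB

Overshoot 21 dB → 21/7 = 3 dB after compression, so the compressed level is -3.4 + 3 = -0.4 dBu.
Make-up = target − compressed = 12.6 − (-0.4) = 13 dB.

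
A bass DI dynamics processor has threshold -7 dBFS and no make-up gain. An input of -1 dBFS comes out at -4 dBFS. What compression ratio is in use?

Input overshoot = -1 − (-7) = 6 dB; output overshoot = -4 − (-7) = 3 dB.
Ratio = 6 / 3 = 2.

2:1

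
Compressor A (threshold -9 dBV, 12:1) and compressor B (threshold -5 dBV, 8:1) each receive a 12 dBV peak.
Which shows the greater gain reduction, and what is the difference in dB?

A, by 4.375 dB

A: overshoot 21 dB → output overshoot 1.75 dB → GR 19.25 dB.
B: overshoot 17 dB → output overshoot 2.125 dB → GR 14.875 dB.
A reduces 4.375 dB more.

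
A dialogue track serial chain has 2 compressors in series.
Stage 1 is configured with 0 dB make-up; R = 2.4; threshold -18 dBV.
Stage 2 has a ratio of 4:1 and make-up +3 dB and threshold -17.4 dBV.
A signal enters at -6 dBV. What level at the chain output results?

-13.3 dBV

Stage 1: -6 dBV is 12 dB over -18 dBV; at 2.4:1 that becomes 5 dB over, giving -13 dBV.
Stage 2: -13 dBV is 4.4 dB over -17.4 dBV; at 4:1 that becomes 1.1 dB over, giving -16.3 dBV; +3 dB make-up → -13.3 dBV.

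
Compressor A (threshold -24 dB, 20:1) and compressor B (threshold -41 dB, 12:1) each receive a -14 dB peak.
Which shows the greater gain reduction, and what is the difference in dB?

A: GR = 10 − 10/20 = 9.5 dB.
B: GR = 27 − 27/12 = 24.75 dB.
B applies 15.25 dB more gain reduction.

B, by 15.25 dB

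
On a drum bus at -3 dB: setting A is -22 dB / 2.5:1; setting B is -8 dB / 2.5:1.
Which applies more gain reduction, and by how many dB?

A, by 8.4 dB

A: 19 dB over, compressed to 7.6 dB over, so 11.4 dB of GR.
B: 5 dB over, compressed to 2 dB over, so 3 dB of GR.
A applies 8.4 dB more gain reduction.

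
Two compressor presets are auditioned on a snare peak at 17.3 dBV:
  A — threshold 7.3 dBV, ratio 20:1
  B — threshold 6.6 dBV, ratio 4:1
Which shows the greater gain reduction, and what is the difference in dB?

A: GR = 10 − 10/20 = 9.5 dB.
B: GR = 10.7 − 10.7/4 = 8.025 dB.
A applies 1.475 dB more gain reduction.

A, by 1.475 dB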